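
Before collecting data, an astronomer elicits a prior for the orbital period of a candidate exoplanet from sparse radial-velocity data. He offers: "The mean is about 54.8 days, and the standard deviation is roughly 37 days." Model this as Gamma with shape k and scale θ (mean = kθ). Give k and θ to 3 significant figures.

k ≈ 2.19, θ ≈ 25

For Gamma(k, scale θ): mean = kθ, variance = kθ², so CV = 1/√k.
CV = SD/mean = 37/54.8 = 0.6752, hence k = 1/CV² = 2.19.
Then θ = mean/k = 54.8/2.19 = 25.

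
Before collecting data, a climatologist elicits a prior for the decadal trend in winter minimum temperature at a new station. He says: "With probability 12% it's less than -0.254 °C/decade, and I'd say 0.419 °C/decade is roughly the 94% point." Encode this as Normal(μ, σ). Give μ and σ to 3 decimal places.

For Normal(μ,σ), the p-quantile is μ + z_p·σ. Here z_{0.12} = -1.175, z_{0.94} = 1.555.
So -0.254 = μ − 1.175σ and 0.419 = μ + 1.555σ.
Subtracting: σ = (0.419 − -0.254)/(1.555 − (-1.175)) = 0.247.
Then μ = -0.254 − (-1.175)·0.247 = 0.036.

μ = 0.036, σ = 0.247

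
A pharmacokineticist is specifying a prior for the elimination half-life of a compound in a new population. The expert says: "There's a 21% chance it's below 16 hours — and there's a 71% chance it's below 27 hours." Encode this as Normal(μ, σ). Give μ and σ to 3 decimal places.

For Normal(μ,σ), the p-quantile is μ + z_p·σ. Here z_{0.21} = -0.8064, z_{0.71} = 0.5534.
So 16 = μ − 0.8064σ and 27 = μ + 0.5534σ.
Subtracting: σ = (27 − 16)/(0.5534 − (-0.8064)) = 8.089.
Then μ = 16 − (-0.8064)·8.089 = 22.523.

μ = 22.523, σ = 8.089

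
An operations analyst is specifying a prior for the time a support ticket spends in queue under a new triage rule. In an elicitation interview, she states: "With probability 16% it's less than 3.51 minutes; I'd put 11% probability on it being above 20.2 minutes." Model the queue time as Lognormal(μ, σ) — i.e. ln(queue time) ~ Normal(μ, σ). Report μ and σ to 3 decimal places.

If T ~ Lognormal(μ,σ) then ln T ~ Normal(μ,σ), so the p-quantile of ln T is μ + z_p·σ.
ln(3.51) = 1.256 and ln(20.2) = 3.006; z_{0.16} = -0.9945, z_{0.89} = 1.227.
σ = (3.006 − 1.256)/(1.227 − (-0.9945)) = 0.788.
μ = 1.256 − (-0.9945)·0.788 = 2.039.

μ ≈ 2.039, σ ≈ 0.788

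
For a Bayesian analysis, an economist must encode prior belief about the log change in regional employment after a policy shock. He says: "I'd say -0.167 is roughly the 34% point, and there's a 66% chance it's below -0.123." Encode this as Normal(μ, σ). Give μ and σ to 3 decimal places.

μ = -0.145, σ = 0.053

The p-quantile of Normal(μ,σ) is μ + z_p·σ, with z_{0.34} = -0.4125 and z_{0.66} = 0.4125.
Eliminate σ: μ = (z₂·x₁ − z₁·x₂)/(z₂ − z₁) = (0.4125·-0.167 − (-0.4125)·-0.123)/0.8249 = -0.145.
Then σ = (x₂ − x₁)/(z₂ − z₁) = (-0.123 − -0.167)/0.8249 = 0.053.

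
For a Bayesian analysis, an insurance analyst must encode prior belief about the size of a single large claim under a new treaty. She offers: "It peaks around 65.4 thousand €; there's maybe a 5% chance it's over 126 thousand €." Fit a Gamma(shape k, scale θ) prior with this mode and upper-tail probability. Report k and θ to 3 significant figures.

Gamma(k,θ) with k>1 has mode (k−1)θ, so θ = 65.4/(k−1).
Need P(X < 126) = 0.95 with θ tied to k this way. Start at k = 2, θ = 65.4: P(X<126) ≈ 0.574.
Too low — raise k to concentrate. Iterating converges to k ≈ 7.46.
Then θ = 65.4/(7.46−1) ≈ 10.1.

k ≈ 7.46, θ ≈ 10.1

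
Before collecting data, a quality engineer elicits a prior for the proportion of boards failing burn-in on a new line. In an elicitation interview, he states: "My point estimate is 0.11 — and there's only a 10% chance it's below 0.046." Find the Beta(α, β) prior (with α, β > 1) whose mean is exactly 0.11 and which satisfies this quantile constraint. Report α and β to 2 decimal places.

α ≈ 3.39, β ≈ 27.46

With mean 0.11 fixed, write α = 0.11s, β = 0.89s where s = α+β.
Need P(θ < 0.046) = 0.1 under Beta(0.11s, 0.89s). Normal approximation: (q−m)/√(m(1−m)/s) ≈ z_{0.1} = -1.28, so s ≈ 0.11·0.89·(-1.28)²/(0.046−0.11)² = 39.3.
At s = 39.3: P(θ<0.046) ≈ 0.069. Adjusting to match 0.1 gives s ≈ 30.85.
So α = 0.11·30.85 ≈ 3.39, β = 0.89·30.85 ≈ 27.46.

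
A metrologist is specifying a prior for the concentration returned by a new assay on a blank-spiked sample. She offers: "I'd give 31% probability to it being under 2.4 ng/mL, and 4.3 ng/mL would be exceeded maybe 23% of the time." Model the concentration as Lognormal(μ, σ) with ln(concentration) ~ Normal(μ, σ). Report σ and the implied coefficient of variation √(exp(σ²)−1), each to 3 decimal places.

If T ~ Lognormal(μ,σ) then ln T ~ Normal(μ,σ), so the p-quantile of ln T is μ + z_p·σ.
ln(2.4) = 0.8755 and ln(4.3) = 1.459; z_{0.31} = -0.4959, z_{0.77} = 0.7388.
σ = (1.459 − 0.8755)/(0.7388 − (-0.4959)) = 0.472.
μ = 0.8755 − (-0.4959)·0.472 = 1.110.
CV = √(exp(σ²)−1) = √(exp(0.2231)−1) = 0.500.

σ ≈ 0.472, CV ≈ 0.500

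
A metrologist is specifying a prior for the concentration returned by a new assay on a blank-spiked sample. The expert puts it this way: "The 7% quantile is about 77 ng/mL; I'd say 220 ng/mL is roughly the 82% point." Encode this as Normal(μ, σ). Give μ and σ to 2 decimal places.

For Normal(μ,σ), the p-quantile is μ + z_p·σ. Here z_{0.07} = -1.476, z_{0.82} = 0.9154.
So 77 = μ − 1.476σ and 220 = μ + 0.9154σ.
Subtracting: σ = (220 − 77)/(0.9154 − (-1.476)) = 59.80.
Then μ = 77 − (-1.476)·59.80 = 165.26.

μ = 165.26, σ = 59.80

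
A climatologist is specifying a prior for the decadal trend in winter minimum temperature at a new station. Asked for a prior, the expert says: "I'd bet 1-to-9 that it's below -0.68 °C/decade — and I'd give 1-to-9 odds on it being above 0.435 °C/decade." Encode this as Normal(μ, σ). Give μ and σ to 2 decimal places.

μ = -0.12, σ = 0.44

The p-quantile of Normal(μ,σ) is μ + z_p·σ, with z_{0.1} = -1.282 and z_{0.9} = 1.282.
Eliminate σ: μ = (z₂·x₁ − z₁·x₂)/(z₂ − z₁) = (1.282·-0.68 − (-1.282)·0.435)/2.563 = -0.12.
Then σ = (x₂ − x₁)/(z₂ − z₁) = (0.435 − -0.68)/2.563 = 0.44.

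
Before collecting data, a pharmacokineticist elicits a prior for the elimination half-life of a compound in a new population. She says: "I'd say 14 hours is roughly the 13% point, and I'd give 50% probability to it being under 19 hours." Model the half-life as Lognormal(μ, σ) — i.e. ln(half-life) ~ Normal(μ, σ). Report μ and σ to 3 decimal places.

If T ~ Lognormal(μ,σ) then ln T ~ Normal(μ,σ), so the p-quantile of ln T is μ + z_p·σ.
ln(14) = 2.639 and ln(19) = 2.944; z_{0.13} = -1.126, z_{0.5} = 0.
σ = (2.944 − 2.639)/(0 − (-1.126)) = 0.271.
μ = 2.639 − (-1.126)·0.271 = 2.944.

μ ≈ 2.944, σ ≈ 0.271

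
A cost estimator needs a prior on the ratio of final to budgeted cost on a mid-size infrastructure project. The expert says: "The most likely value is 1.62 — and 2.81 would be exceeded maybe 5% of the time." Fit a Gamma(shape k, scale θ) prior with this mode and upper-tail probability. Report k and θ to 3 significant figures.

k ≈ 10.2, θ ≈ 0.176

Gamma(k,θ) with k>1 has mode (k−1)θ, so θ = 1.62/(k−1).
Need P(X < 2.81) = 0.95 with θ tied to k this way. Start at k = 2, θ = 1.62: P(X<2.81) ≈ 0.517.
Too low — raise k to concentrate. Iterating converges to k ≈ 10.2.
Then θ = 1.62/(10.2−1) ≈ 0.176.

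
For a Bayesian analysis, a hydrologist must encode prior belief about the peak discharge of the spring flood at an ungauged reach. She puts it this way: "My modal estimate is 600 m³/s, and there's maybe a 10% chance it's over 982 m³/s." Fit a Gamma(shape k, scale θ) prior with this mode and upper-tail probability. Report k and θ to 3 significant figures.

k ≈ 8.76, θ ≈ 77.3

Gamma(k,θ) with k>1 has mode (k−1)θ, so θ = 600/(k−1).
Need P(X < 982) = 0.9 with θ tied to k this way. Start at k = 2, θ = 600: P(X<982) ≈ 0.487.
Too low — raise k to concentrate. Iterating converges to k ≈ 8.76.
Then θ = 600/(8.76−1) ≈ 77.3.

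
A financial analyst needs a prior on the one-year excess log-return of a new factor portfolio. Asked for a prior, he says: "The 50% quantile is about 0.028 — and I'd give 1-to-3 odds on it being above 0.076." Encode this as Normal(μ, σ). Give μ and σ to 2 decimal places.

For Normal(μ,σ), the p-quantile is μ + z_p·σ. Here z_{0.5} = 0, z_{0.75} = 0.6745.
So 0.028 = μ + 0σ and 0.076 = μ + 0.6745σ.
Subtracting: σ = (0.076 − 0.028)/(0.6745 − (0)) = 0.07.
Then μ = 0.028 − (0)·0.07 = 0.03.

μ = 0.03, σ = 0.07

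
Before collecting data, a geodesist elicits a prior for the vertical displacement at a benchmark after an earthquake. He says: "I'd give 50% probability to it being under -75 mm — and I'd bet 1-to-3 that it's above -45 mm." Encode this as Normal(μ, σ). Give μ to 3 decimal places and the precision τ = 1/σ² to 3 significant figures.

μ = -75.000, τ = 0.000505

For Normal(μ,σ), the p-quantile is μ + z_p·σ. Here z_{0.5} = 0, z_{0.75} = 0.6745.
So -75 = μ + 0σ and -45 = μ + 0.6745σ.
Subtracting: σ = (-45 − -75)/(0.6745 − (0)) = 44.478.
Then μ = -75 − (0)·44.478 = -75.000.
Precision τ = 1/σ² = 1/44.48² = 0.000505.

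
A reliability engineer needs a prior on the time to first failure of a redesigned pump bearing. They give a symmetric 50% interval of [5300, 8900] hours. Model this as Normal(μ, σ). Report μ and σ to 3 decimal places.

μ = 7100.000, σ = 2668.684

A symmetric 50% interval runs μ ± z·σ with z = 0.6745.
Half-width = 1800, so σ = 1800/0.6745 = 2668.684.
μ is the interval midpoint, 7100.000.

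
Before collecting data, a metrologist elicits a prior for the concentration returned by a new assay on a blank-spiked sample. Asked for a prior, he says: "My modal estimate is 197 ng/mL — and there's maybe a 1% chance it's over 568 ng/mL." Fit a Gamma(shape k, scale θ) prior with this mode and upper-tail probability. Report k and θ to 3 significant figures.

k ≈ 5.05, θ ≈ 48.6

Gamma(k,θ) with k>1 has mode (k−1)θ, so θ = 197/(k−1).
Need P(X < 568) = 0.99 with θ tied to k this way. Start at k = 2, θ = 197: P(X<568) ≈ 0.783.
Too low — raise k to concentrate. Iterating converges to k ≈ 5.05.
Then θ = 197/(5.05−1) ≈ 48.6.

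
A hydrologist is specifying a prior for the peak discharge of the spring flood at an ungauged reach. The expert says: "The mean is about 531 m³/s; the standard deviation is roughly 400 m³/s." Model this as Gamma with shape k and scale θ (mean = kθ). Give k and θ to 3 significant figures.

k ≈ 1.76, θ ≈ 301

For Gamma(k, scale θ): mean = kθ, variance = kθ², so CV = 1/√k.
CV = SD/mean = 400/531 = 0.7533, hence k = 1/CV² = 1.76.
Then θ = mean/k = 531/1.76 = 301.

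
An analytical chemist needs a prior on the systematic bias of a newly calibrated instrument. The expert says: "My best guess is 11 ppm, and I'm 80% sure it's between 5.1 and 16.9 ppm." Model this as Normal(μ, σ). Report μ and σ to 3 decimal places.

A symmetric 80% interval runs μ ± z·σ with z = 1.282.
Half-width = 5.9, so σ = 5.9/1.282 = 4.604.
μ is the stated best guess, 11.000.

μ = 11.000, σ = 4.604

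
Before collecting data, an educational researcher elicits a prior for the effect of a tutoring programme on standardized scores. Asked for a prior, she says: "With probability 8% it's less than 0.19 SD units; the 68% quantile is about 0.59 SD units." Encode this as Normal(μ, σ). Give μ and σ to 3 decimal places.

μ = 0.490, σ = 0.214

The p-quantile of Normal(μ,σ) is μ + z_p·σ, with z_{0.08} = -1.405 and z_{0.68} = 0.4677.
Eliminate σ: μ = (z₂·x₁ − z₁·x₂)/(z₂ − z₁) = (0.4677·0.19 − (-1.405)·0.59)/1.873 = 0.490.
Then σ = (x₂ − x₁)/(z₂ − z₁) = (0.59 − 0.19)/1.873 = 0.214.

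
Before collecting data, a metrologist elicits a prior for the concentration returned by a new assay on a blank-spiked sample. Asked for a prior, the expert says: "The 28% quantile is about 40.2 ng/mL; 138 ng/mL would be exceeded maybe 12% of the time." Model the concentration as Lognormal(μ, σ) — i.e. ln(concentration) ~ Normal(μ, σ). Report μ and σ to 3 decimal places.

μ ≈ 4.103, σ ≈ 0.702

If T ~ Lognormal(μ,σ) then ln T ~ Normal(μ,σ), so the p-quantile of ln T is μ + z_p·σ.
ln(40.2) = 3.694 and ln(138) = 4.927; z_{0.28} = -0.5828, z_{0.88} = 1.175.
σ = (4.927 − 3.694)/(1.175 − (-0.5828)) = 0.702.
μ = 3.694 − (-0.5828)·0.702 = 4.103.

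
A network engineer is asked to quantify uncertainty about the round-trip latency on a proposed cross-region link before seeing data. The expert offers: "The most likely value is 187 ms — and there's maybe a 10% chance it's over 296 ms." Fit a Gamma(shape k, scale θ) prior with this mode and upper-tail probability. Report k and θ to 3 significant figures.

k ≈ 9.89, θ ≈ 21

Gamma(k,θ) with k>1 has mode (k−1)θ, so θ = 187/(k−1).
Need P(X < 296) = 0.9 with θ tied to k this way. Start at k = 2, θ = 187: P(X<296) ≈ 0.470.
Too low — raise k to concentrate. Iterating converges to k ≈ 9.89.
Then θ = 187/(9.89−1) ≈ 21.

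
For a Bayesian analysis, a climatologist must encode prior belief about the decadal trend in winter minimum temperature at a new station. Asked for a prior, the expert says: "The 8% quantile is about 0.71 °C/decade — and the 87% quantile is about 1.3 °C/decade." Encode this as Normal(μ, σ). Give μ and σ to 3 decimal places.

The p-quantile of Normal(μ,σ) is μ + z_p·σ, with z_{0.08} = -1.405 and z_{0.87} = 1.126.
Eliminate σ: μ = (z₂·x₁ − z₁·x₂)/(z₂ − z₁) = (1.126·0.71 − (-1.405)·1.3)/2.531 = 1.037.
Then σ = (x₂ − x₁)/(z₂ − z₁) = (1.3 − 0.71)/2.531 = 0.233.

μ = 1.037, σ = 0.233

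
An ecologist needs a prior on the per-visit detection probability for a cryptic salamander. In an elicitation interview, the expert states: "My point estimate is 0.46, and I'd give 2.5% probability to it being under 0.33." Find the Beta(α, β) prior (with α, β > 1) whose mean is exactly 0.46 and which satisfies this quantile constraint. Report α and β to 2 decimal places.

With mean 0.46 fixed, write α = 0.46s, β = 0.54s where s = α+β.
Need P(θ < 0.33) = 0.025 under Beta(0.46s, 0.54s). Normal approximation: (q−m)/√(m(1−m)/s) ≈ z_{0.025} = -1.96, so s ≈ 0.46·0.54·(-1.96)²/(0.33−0.46)² = 56.5.
At s = 56.5: P(θ<0.33) ≈ 0.022. Adjusting to match 0.025 gives s ≈ 53.80.
So α = 0.46·53.80 ≈ 24.75, β = 0.54·53.80 ≈ 29.05.

α ≈ 24.75, β ≈ 29.05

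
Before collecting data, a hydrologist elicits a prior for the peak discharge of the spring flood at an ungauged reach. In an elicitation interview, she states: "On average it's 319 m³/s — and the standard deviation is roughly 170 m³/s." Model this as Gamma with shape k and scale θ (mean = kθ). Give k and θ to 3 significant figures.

k ≈ 3.52, θ ≈ 90.6

For Gamma(k, scale θ): mean = kθ, variance = kθ², so CV = 1/√k.
CV = SD/mean = 170/319 = 0.5329, hence k = 1/CV² = 3.52.
Then θ = mean/k = 319/3.52 = 90.6.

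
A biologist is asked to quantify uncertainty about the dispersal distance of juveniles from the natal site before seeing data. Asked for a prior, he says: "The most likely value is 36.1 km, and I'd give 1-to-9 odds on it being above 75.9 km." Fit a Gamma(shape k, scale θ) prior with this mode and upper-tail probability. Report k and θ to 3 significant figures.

Gamma(k,θ) with k>1 has mode (k−1)θ, so θ = 36.1/(k−1).
Need P(X < 75.9) = 0.9 with θ tied to k this way. Start at k = 2, θ = 36.1: P(X<75.9) ≈ 0.621.
Too low — raise k to concentrate. Iterating converges to k ≈ 4.48.
Then θ = 36.1/(4.48−1) ≈ 10.4.

k ≈ 4.48, θ ≈ 10.4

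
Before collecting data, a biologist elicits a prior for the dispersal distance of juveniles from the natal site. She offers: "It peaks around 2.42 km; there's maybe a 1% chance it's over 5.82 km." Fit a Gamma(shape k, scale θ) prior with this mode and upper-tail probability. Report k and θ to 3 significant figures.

Gamma(k,θ) with k>1 has mode (k−1)θ, so θ = 2.42/(k−1).
Need P(X < 5.82) = 0.99 with θ tied to k this way. Start at k = 2, θ = 2.42: P(X<5.82) ≈ 0.693.
Too low — raise k to concentrate. Iterating converges to k ≈ 7.15.
Then θ = 2.42/(7.15−1) ≈ 0.394.

k ≈ 7.15, θ ≈ 0.394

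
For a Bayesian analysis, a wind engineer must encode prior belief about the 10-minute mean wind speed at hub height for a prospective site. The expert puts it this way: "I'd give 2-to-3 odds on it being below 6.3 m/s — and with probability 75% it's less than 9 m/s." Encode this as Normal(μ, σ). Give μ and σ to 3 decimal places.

μ = 7.037, σ = 2.910

The p-quantile of Normal(μ,σ) is μ + z_p·σ, with z_{0.4} = -0.2533 and z_{0.75} = 0.6745.
Eliminate σ: μ = (z₂·x₁ − z₁·x₂)/(z₂ − z₁) = (0.6745·6.3 − (-0.2533)·9)/0.9278 = 7.037.
Then σ = (x₂ − x₁)/(z₂ − z₁) = (9 − 6.3)/0.9278 = 2.910.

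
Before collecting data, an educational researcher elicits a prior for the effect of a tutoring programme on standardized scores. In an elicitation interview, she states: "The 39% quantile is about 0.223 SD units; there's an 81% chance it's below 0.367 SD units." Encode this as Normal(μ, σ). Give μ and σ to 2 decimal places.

μ = 0.26, σ = 0.12

For Normal(μ,σ), the p-quantile is μ + z_p·σ. Here z_{0.39} = -0.2793, z_{0.81} = 0.8779.
So 0.223 = μ − 0.2793σ and 0.367 = μ + 0.8779σ.
Subtracting: σ = (0.367 − 0.223)/(0.8779 − (-0.2793)) = 0.12.
Then μ = 0.223 − (-0.2793)·0.12 = 0.26.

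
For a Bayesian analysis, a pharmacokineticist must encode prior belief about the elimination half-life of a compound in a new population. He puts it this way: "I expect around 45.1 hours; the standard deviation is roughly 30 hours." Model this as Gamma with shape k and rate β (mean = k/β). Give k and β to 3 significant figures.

k ≈ 2.26, β ≈ 0.0501

For Gamma(k, rate β): mean = k/β, variance = k/β², so CV = 1/√k.
CV = SD/mean = 30/45.1 = 0.6652, hence k = 1/CV² = 2.26.
Then β = k/mean = 2.26/45.1 = 0.0501.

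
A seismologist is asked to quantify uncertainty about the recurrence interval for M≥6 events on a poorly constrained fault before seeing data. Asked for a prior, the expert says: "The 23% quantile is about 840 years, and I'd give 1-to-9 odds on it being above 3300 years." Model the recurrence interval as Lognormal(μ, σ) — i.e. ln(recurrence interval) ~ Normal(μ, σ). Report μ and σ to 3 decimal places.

μ ≈ 7.234, σ ≈ 0.677

If T ~ Lognormal(μ,σ) then ln T ~ Normal(μ,σ), so the p-quantile of ln T is μ + z_p·σ.
ln(840) = 6.733 and ln(3300) = 8.102; z_{0.23} = -0.7388, z_{0.9} = 1.282.
σ = (8.102 − 6.733)/(1.282 − (-0.7388)) = 0.677.
μ = 6.733 − (-0.7388)·0.677 = 7.234.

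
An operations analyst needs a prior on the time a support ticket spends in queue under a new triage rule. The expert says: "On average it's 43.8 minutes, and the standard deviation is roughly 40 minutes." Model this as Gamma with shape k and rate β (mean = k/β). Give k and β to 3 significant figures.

k ≈ 1.2, β ≈ 0.0274

For Gamma(k, rate β): mean = k/β, variance = k/β², so CV = 1/√k.
CV = SD/mean = 40/43.8 = 0.9132, hence k = 1/CV² = 1.2.
Then β = k/mean = 1.2/43.8 = 0.0274.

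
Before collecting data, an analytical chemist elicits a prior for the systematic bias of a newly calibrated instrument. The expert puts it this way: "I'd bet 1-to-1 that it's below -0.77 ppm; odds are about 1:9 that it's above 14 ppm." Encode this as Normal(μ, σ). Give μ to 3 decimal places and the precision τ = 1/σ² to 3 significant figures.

The p-quantile of Normal(μ,σ) is μ + z_p·σ, with z_{0.5} = 0 and z_{0.9} = 1.282.
Eliminate σ: μ = (z₂·x₁ − z₁·x₂)/(z₂ − z₁) = (1.282·-0.77 − (0)·14)/1.282 = -0.770.
Then σ = (x₂ − x₁)/(z₂ − z₁) = (14 − -0.77)/1.282 = 11.525.
Precision τ = 1/σ² = 1/11.53² = 0.00753.

μ = -0.770, τ = 0.00753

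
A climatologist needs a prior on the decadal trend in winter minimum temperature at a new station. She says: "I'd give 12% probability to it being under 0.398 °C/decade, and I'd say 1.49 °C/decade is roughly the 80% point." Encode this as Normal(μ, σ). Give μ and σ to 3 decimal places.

μ = 1.034, σ = 0.542

For Normal(μ,σ), the p-quantile is μ + z_p·σ. Here z_{0.12} = -1.175, z_{0.8} = 0.8416.
So 0.398 = μ − 1.175σ and 1.49 = μ + 0.8416σ.
Subtracting: σ = (1.49 − 0.398)/(0.8416 − (-1.175)) = 0.542.
Then μ = 0.398 − (-1.175)·0.542 = 1.034.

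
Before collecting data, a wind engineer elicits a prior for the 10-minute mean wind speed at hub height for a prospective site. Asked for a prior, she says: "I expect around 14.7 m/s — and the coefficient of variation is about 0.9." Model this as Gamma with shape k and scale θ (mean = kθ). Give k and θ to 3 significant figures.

For Gamma(k, scale θ): mean = kθ, variance = kθ², so CV = 1/√k.
CV = 0.9, hence k = 1/CV² = 1.23.
Then θ = mean/k = 14.7/1.23 = 11.9.

k ≈ 1.23, θ ≈ 11.9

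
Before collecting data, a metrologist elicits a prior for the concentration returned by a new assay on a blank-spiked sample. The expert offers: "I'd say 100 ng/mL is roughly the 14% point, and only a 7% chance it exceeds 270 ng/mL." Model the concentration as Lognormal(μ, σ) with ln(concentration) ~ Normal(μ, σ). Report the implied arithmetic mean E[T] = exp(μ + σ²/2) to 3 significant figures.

If T ~ Lognormal(μ,σ) then ln T ~ Normal(μ,σ), so the p-quantile of ln T is μ + z_p·σ.
ln(100) = 4.605 and ln(270) = 5.598; z_{0.14} = -1.08, z_{0.93} = 1.476.
σ = (5.598 − 4.605)/(1.476 − (-1.08)) = 0.389.
μ = 4.605 − (-1.08)·0.389 = 5.025.
E[T] = exp(μ + σ²/2) = exp(5.025 + 0.0755) = 164 ng/mL.

E[T] ≈ 164 ng/mL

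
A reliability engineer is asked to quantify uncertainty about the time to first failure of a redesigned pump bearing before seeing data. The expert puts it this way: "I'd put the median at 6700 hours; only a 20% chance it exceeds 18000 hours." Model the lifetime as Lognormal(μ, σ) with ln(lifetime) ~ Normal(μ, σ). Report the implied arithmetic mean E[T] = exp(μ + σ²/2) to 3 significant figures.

E[T] ≈ 13400 hours

If T ~ Lognormal(μ,σ) then ln T ~ Normal(μ,σ), so the p-quantile of ln T is μ + z_p·σ.
ln(6700) = 8.81 and ln(18000) = 9.798; z_{0.5} = 0, z_{0.8} = 0.8416.
σ = (9.798 − 8.81)/(0.8416 − (0)) = 1.174.
μ = 8.81 − (0)·1.174 = 8.810.
E[T] = exp(μ + σ²/2) = exp(8.810 + 0.6894) = 13400 hours.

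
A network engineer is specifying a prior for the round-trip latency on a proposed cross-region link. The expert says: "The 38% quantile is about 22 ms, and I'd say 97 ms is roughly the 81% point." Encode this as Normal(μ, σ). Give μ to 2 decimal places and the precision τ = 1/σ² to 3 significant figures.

μ = 41.36, τ = 0.000249

For Normal(μ,σ), the p-quantile is μ + z_p·σ. Here z_{0.38} = -0.3055, z_{0.81} = 0.8779.
So 22 = μ − 0.3055σ and 97 = μ + 0.8779σ.
Subtracting: σ = (97 − 22)/(0.8779 − (-0.3055)) = 63.38.
Then μ = 22 − (-0.3055)·63.38 = 41.36.
Precision τ = 1/σ² = 1/63.38² = 0.000249.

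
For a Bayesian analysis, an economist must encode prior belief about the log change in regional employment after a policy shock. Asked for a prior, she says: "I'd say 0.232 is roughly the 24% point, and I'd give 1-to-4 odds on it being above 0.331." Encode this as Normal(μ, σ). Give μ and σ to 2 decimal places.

For Normal(μ,σ), the p-quantile is μ + z_p·σ. Here z_{0.24} = -0.7063, z_{0.8} = 0.8416.
So 0.232 = μ − 0.7063σ and 0.331 = μ + 0.8416σ.
Subtracting: σ = (0.331 − 0.232)/(0.8416 − (-0.7063)) = 0.06.
Then μ = 0.232 − (-0.7063)·0.06 = 0.28.

μ = 0.28, σ = 0.06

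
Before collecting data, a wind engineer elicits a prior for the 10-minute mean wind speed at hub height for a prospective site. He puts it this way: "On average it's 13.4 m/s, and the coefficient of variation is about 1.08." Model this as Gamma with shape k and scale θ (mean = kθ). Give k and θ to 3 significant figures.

k ≈ 0.857, θ ≈ 15.6

For Gamma(k, scale θ): mean = kθ, variance = kθ², so CV = 1/√k.
CV = 1.08, hence k = 1/CV² = 0.857.
Then θ = mean/k = 13.4/0.857 = 15.6.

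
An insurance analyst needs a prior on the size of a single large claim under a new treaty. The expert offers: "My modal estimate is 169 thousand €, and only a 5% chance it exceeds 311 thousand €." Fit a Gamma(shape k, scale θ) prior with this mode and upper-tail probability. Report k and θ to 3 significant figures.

k ≈ 8.49, θ ≈ 22.6

Gamma(k,θ) with k>1 has mode (k−1)θ, so θ = 169/(k−1).
Need P(X < 311) = 0.95 with θ tied to k this way. Start at k = 2, θ = 169: P(X<311) ≈ 0.549.
Too low — raise k to concentrate. Iterating converges to k ≈ 8.49.
Then θ = 169/(8.49−1) ≈ 22.6.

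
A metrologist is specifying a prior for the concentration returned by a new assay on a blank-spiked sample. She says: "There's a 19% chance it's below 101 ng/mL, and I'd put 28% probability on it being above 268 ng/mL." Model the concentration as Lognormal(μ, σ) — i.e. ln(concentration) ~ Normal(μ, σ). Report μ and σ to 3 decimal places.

If T ~ Lognormal(μ,σ) then ln T ~ Normal(μ,σ), so the p-quantile of ln T is μ + z_p·σ.
ln(101) = 4.615 and ln(268) = 5.591; z_{0.19} = -0.8779, z_{0.72} = 0.5828.
σ = (5.591 − 4.615)/(0.5828 − (-0.8779)) = 0.668.
μ = 4.615 − (-0.8779)·0.668 = 5.202.

μ ≈ 5.202, σ ≈ 0.668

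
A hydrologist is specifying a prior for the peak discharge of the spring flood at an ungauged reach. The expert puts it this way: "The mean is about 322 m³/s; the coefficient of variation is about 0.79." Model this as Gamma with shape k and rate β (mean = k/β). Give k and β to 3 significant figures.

For Gamma(k, rate β): mean = k/β, variance = k/β², so CV = 1/√k.
CV = 0.79, hence k = 1/CV² = 1.6.
Then β = k/mean = 1.6/322 = 0.00498.

k ≈ 1.6, β ≈ 0.00498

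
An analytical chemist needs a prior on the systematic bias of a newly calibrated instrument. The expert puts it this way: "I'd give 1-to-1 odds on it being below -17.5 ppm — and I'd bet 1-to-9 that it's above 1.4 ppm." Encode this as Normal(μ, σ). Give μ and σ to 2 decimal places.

The p-quantile of Normal(μ,σ) is μ + z_p·σ, with z_{0.5} = 0 and z_{0.9} = 1.282.
Eliminate σ: μ = (z₂·x₁ − z₁·x₂)/(z₂ − z₁) = (1.282·-17.5 − (0)·1.4)/1.282 = -17.50.
Then σ = (x₂ − x₁)/(z₂ − z₁) = (1.4 − -17.5)/1.282 = 14.75.

μ = -17.50, σ = 14.75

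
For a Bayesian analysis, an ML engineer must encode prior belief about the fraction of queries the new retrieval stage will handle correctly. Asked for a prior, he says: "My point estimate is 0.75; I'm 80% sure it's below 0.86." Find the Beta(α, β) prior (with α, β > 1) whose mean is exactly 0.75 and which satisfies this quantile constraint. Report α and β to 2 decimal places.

α ≈ 8.52, β ≈ 2.84

With mean 0.75 fixed, write α = 0.75s, β = 0.25s where s = α+β.
Need P(θ < 0.86) = 0.8 under Beta(0.75s, 0.25s). Normal approximation: (q−m)/√(m(1−m)/s) ≈ z_{0.8} = 0.842, so s ≈ 0.75·0.25·(0.842)²/(0.86−0.75)² = 11.0.
At s = 11.0: P(θ<0.86) ≈ 0.795. Adjusting to match 0.8 gives s ≈ 11.36.
So α = 0.75·11.36 ≈ 8.52, β = 0.25·11.36 ≈ 2.84.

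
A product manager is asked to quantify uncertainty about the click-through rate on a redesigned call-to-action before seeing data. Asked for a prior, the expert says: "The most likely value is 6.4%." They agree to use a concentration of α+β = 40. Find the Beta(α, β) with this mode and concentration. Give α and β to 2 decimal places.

For α,β > 1 the Beta mode is (α−1)/(α+β−2). With α+β = 40, the mode is (α−1)/38.
Set (α−1)/38 = 0.064 → α = 1 + 0.064·38 = 3.43.
β = 40 − α = 36.57.

α = 3.43, β = 36.57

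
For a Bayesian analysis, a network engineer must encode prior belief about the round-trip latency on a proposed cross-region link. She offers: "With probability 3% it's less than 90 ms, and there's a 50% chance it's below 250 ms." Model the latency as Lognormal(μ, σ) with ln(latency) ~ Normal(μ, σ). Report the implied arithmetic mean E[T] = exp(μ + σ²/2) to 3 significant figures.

If T ~ Lognormal(μ,σ) then ln T ~ Normal(μ,σ), so the p-quantile of ln T is μ + z_p·σ.
ln(90) = 4.5 and ln(250) = 5.521; z_{0.03} = -1.881, z_{0.5} = 0.
σ = (5.521 − 4.5)/(0 − (-1.881)) = 0.543.
μ = 4.5 − (-1.881)·0.543 = 5.521.
E[T] = exp(μ + σ²/2) = exp(5.521 + 0.1475) = 290 ms.

E[T] ≈ 290 ms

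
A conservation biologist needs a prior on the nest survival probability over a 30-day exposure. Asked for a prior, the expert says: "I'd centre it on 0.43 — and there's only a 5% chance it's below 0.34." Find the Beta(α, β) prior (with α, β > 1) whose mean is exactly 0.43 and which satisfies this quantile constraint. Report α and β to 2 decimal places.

With mean 0.43 fixed, write α = 0.43s, β = 0.57s where s = α+β.
Need P(θ < 0.34) = 0.05 under Beta(0.43s, 0.57s). Normal approximation: (q−m)/√(m(1−m)/s) ≈ z_{0.05} = -1.64, so s ≈ 0.43·0.57·(-1.64)²/(0.34−0.43)² = 81.9.
At s = 81.9: P(θ<0.34) ≈ 0.047. Adjusting to match 0.05 gives s ≈ 79.17.
So α = 0.43·79.17 ≈ 34.05, β = 0.57·79.17 ≈ 45.13.

α ≈ 34.05, β ≈ 45.13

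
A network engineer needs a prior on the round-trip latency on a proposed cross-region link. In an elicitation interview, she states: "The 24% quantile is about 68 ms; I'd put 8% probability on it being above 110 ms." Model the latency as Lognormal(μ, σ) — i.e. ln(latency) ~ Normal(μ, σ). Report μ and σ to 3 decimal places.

If T ~ Lognormal(μ,σ) then ln T ~ Normal(μ,σ), so the p-quantile of ln T is μ + z_p·σ.
ln(68) = 4.22 and ln(110) = 4.7; z_{0.24} = -0.7063, z_{0.92} = 1.405.
σ = (4.7 − 4.22)/(1.405 − (-0.7063)) = 0.228.
μ = 4.22 − (-0.7063)·0.228 = 4.380.

μ ≈ 4.380, σ ≈ 0.228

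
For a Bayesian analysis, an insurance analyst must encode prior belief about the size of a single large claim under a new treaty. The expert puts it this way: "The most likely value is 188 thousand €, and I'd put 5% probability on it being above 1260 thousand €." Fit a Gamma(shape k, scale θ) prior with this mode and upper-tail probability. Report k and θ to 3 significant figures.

Gamma(k,θ) with k>1 has mode (k−1)θ, so θ = 188/(k−1).
Need P(X < 1260) = 0.95 with θ tied to k this way. Start at k = 2, θ = 188: P(X<1260) ≈ 0.991.
Too high — lower k to spread out. Iterating converges to k ≈ 1.61.
Then θ = 188/(1.61−1) ≈ 307.

k ≈ 1.61, θ ≈ 307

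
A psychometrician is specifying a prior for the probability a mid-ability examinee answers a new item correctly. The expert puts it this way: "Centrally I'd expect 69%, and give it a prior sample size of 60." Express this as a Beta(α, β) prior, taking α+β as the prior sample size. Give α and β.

α = 41.4, β = 18.6

Under the effective-sample-size interpretation, Beta(α, β) has prior mean α/(α+β) and prior sample size α+β.
So α+β = 60 and α/(α+β) = 0.69, giving α = 0.69·60 = 41.4 and β = 60 − 41.4 = 18.6.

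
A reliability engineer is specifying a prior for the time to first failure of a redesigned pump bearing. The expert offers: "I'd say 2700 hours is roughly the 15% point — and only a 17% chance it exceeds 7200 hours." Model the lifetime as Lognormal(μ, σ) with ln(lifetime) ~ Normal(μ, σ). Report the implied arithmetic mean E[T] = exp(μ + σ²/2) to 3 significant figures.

E[T] ≈ 5080 hours

If T ~ Lognormal(μ,σ) then ln T ~ Normal(μ,σ), so the p-quantile of ln T is μ + z_p·σ.
ln(2700) = 7.901 and ln(7200) = 8.882; z_{0.15} = -1.036, z_{0.83} = 0.9542.
σ = (8.882 − 7.901)/(0.9542 − (-1.036)) = 0.493.
μ = 7.901 − (-1.036)·0.493 = 8.412.
E[T] = exp(μ + σ²/2) = exp(8.412 + 0.1214) = 5080 hours.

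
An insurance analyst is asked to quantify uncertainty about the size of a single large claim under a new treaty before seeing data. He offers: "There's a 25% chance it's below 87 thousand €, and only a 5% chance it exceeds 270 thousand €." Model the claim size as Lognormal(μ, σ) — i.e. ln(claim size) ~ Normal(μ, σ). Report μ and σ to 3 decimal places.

If T ~ Lognormal(μ,σ) then ln T ~ Normal(μ,σ), so the p-quantile of ln T is μ + z_p·σ.
ln(87) = 4.466 and ln(270) = 5.598; z_{0.25} = -0.6745, z_{0.95} = 1.645.
σ = (5.598 − 4.466)/(1.645 − (-0.6745)) = 0.488.
μ = 4.466 − (-0.6745)·0.488 = 4.795.

μ ≈ 4.795, σ ≈ 0.488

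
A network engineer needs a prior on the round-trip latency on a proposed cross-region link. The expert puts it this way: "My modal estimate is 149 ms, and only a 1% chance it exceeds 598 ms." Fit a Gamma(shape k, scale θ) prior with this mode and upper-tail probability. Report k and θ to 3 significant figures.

Gamma(k,θ) with k>1 has mode (k−1)θ, so θ = 149/(k−1).
Need P(X < 598) = 0.99 with θ tied to k this way. Start at k = 2, θ = 149: P(X<598) ≈ 0.909.
Too low — raise k to concentrate. Iterating converges to k ≈ 3.16.
Then θ = 149/(3.16−1) ≈ 68.9.

k ≈ 3.16, θ ≈ 68.9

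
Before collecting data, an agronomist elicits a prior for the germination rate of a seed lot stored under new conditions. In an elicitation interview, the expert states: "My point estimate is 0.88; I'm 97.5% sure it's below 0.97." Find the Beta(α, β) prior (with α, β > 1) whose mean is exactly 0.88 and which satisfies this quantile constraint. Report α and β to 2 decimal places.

With mean 0.88 fixed, write α = 0.88s, β = 0.12s where s = α+β.
Need P(θ < 0.97) = 0.975 under Beta(0.88s, 0.12s). Normal approximation: (q−m)/√(m(1−m)/s) ≈ z_{0.975} = 1.96, so s ≈ 0.88·0.12·(1.96)²/(0.97−0.88)² = 50.1.
At s = 50.1: P(θ<0.97) ≈ 0.997. Adjusting to match 0.975 gives s ≈ 28.23.
So α = 0.88·28.23 ≈ 24.85, β = 0.12·28.23 ≈ 3.39.

α ≈ 24.85, β ≈ 3.39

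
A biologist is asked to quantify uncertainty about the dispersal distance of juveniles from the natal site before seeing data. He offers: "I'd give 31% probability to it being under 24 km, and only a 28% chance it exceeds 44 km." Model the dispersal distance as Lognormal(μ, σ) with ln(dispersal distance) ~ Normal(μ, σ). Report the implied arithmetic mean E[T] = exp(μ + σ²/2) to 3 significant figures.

If T ~ Lognormal(μ,σ) then ln T ~ Normal(μ,σ), so the p-quantile of ln T is μ + z_p·σ.
ln(24) = 3.178 and ln(44) = 3.784; z_{0.31} = -0.4959, z_{0.72} = 0.5828.
σ = (3.784 − 3.178)/(0.5828 − (-0.4959)) = 0.562.
μ = 3.178 − (-0.4959)·0.562 = 3.457.
E[T] = exp(μ + σ²/2) = exp(3.457 + 0.1579) = 37.1 km.

E[T] ≈ 37.1 km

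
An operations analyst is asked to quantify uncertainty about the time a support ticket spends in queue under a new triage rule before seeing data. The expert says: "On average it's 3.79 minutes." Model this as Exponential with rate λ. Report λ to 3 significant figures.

λ ≈ 0.264

Exponential mean = 1/λ, so λ = 1/3.79 = 0.264.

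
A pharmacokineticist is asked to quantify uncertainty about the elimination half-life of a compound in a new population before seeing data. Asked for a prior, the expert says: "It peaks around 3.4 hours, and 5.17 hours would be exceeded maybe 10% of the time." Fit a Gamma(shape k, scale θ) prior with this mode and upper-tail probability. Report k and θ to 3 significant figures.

Gamma(k,θ) with k>1 has mode (k−1)θ, so θ = 3.4/(k−1).
Need P(X < 5.17) = 0.9 with θ tied to k this way. Start at k = 2, θ = 3.4: P(X<5.17) ≈ 0.449.
Too low — raise k to concentrate. Iterating converges to k ≈ 11.6.
Then θ = 3.4/(11.6−1) ≈ 0.32.

k ≈ 11.6, θ ≈ 0.32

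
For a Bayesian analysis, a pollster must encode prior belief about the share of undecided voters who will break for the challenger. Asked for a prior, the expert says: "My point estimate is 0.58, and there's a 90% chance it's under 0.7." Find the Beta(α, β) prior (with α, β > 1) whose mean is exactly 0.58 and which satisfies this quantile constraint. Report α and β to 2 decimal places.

With mean 0.58 fixed, write α = 0.58s, β = 0.42s where s = α+β.
Need P(θ < 0.7) = 0.9 under Beta(0.58s, 0.42s). Normal approximation: (q−m)/√(m(1−m)/s) ≈ z_{0.9} = 1.28, so s ≈ 0.58·0.42·(1.28)²/(0.7−0.58)² = 27.8.
At s = 27.8: P(θ<0.7) ≈ 0.904. Adjusting to match 0.9 gives s ≈ 26.80.
So α = 0.58·26.80 ≈ 15.54, β = 0.42·26.80 ≈ 11.26.

α ≈ 15.54, β ≈ 11.26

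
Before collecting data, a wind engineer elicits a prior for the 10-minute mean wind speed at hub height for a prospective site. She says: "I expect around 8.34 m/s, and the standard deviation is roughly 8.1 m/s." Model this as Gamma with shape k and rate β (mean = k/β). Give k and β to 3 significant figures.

k ≈ 1.06, β ≈ 0.127

For Gamma(k, rate β): mean = k/β, variance = k/β², so CV = 1/√k.
CV = SD/mean = 8.1/8.34 = 0.9712, hence k = 1/CV² = 1.06.
Then β = k/mean = 1.06/8.34 = 0.127.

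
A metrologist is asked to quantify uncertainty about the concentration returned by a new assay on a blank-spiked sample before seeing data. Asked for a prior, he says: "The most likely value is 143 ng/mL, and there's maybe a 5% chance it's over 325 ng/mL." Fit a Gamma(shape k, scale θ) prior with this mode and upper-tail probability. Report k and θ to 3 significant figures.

Gamma(k,θ) with k>1 has mode (k−1)θ, so θ = 143/(k−1).
Need P(X < 325) = 0.95 with θ tied to k this way. Start at k = 2, θ = 143: P(X<325) ≈ 0.663.
Too low — raise k to concentrate. Iterating converges to k ≈ 5.07.
Then θ = 143/(5.07−1) ≈ 35.1.

k ≈ 5.07, θ ≈ 35.1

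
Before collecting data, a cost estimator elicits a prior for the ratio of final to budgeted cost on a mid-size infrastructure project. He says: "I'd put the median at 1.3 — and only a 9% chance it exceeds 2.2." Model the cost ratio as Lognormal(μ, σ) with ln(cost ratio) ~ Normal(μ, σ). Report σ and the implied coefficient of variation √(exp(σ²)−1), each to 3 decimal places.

σ ≈ 0.392, CV ≈ 0.408

If T ~ Lognormal(μ,σ) then ln T ~ Normal(μ,σ), so the p-quantile of ln T is μ + z_p·σ.
ln(1.3) = 0.2624 and ln(2.2) = 0.7885; z_{0.5} = 0, z_{0.91} = 1.341.
σ = (0.7885 − 0.2624)/(1.341 − (0)) = 0.392.
μ = 0.2624 − (0)·0.392 = 0.262.
CV = √(exp(σ²)−1) = √(exp(0.1540)−1) = 0.408.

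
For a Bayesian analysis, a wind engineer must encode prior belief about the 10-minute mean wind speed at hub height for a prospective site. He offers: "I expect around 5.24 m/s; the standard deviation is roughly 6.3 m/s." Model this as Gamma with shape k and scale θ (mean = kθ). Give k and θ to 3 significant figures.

For Gamma(k, scale θ): mean = kθ, variance = kθ², so CV = 1/√k.
CV = SD/mean = 6.3/5.24 = 1.202, hence k = 1/CV² = 0.692.
Then θ = mean/k = 5.24/0.692 = 7.57.

k ≈ 0.692, θ ≈ 7.57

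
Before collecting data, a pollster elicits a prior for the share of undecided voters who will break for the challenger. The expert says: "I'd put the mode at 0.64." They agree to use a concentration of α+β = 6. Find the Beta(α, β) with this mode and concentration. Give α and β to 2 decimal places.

For α,β > 1 the Beta mode is (α−1)/(α+β−2). With α+β = 6, the mode is (α−1)/4.
Set (α−1)/4 = 0.64 → α = 1 + 0.64·4 = 3.56.
β = 6 − α = 2.44.

α = 3.56, β = 2.44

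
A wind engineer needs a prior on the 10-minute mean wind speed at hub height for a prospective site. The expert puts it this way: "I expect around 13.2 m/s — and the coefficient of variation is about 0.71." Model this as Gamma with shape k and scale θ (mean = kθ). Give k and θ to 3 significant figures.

k ≈ 1.98, θ ≈ 6.65

For Gamma(k, scale θ): mean = kθ, variance = kθ², so CV = 1/√k.
CV = 0.71, hence k = 1/CV² = 1.98.
Then θ = mean/k = 13.2/1.98 = 6.65.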